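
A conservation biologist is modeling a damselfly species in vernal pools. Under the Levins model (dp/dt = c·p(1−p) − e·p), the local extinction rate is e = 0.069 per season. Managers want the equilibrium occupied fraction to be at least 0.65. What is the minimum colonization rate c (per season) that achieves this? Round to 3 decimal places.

0.197

p* = 1 − e/c ≥ 0.65 requires e/c ≤ 0.3500, i.e. c ≥ e/0.3500.
c_min = 0.069/0.3500 = 0.1971.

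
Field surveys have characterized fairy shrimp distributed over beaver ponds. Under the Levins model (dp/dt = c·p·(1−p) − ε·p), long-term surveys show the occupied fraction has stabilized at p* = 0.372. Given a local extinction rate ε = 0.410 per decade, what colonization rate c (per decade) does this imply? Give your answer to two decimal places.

At equilibrium c(1−p*) = ε, so c = ε/(1−p*).
c = 0.410/(1 − 0.372) = 0.410/0.6280 = 0.6529.

0.65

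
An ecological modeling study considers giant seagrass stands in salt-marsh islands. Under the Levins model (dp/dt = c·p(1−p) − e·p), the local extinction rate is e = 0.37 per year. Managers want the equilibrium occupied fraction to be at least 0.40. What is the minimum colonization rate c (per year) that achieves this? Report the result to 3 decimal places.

p* = 1 − e/c ≥ 0.40 requires e/c ≤ 0.6000, i.e. c ≥ e/0.6000.
c_min = 0.37/0.6000 = 0.6167.

0.617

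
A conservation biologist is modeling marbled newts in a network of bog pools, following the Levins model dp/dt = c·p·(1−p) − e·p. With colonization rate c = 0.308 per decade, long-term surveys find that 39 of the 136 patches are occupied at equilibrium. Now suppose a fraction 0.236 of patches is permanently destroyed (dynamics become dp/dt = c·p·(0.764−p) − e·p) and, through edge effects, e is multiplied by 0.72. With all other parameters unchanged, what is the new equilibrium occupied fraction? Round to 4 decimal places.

Observed p* = 39/136 = 0.28676.
Balance c(1−p*) = e gives e = 0.308×(1 − 0.28676) = 0.21968.
New p* = 0.764 − e/c = 0.764 − 0.15817/0.30800 = 0.25046.

0.2505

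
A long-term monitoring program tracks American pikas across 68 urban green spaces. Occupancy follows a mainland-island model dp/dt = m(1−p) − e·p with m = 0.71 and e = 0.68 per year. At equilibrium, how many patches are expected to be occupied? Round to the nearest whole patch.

35

p* = m/(m+e) = 0.71/1.3900 = 0.5108.
Expected occupied patches = N × p* = 68 × 0.5108 = 34.73 ≈ 35.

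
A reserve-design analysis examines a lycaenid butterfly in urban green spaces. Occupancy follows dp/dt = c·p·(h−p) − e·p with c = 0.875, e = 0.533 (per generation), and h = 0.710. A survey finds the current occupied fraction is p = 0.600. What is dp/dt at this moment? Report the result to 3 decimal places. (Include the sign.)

Colonization term: c·p·(h−p) = 0.875×0.600×0.1100 = 0.05775.
Extinction term: e·p = 0.31980.
dp/dt = 0.05775 − 0.31980 = -0.26205.

-0.262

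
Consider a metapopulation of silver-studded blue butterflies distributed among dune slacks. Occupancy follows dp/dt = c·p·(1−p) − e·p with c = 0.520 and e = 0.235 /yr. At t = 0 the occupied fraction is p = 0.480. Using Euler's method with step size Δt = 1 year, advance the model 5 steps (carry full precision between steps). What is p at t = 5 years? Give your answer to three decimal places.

Update rule: p ← p + [c·p·(1−p) − e·p]·Δt with Δt = 1.
step 1: Δp = +0.01699, p = 0.49699
step 2: Δp = +0.01320, p = 0.51019
step 3: Δp = +0.01005, p = 0.52024
step 4: Δp = +0.00753, p = 0.52777
step 5: Δp = +0.00557, p = 0.53335

0.533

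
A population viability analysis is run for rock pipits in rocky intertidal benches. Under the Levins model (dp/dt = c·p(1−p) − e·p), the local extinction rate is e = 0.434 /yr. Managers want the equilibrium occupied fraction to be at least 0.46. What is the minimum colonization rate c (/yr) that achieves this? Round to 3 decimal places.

0.804

p* = 1 − e/c ≥ 0.46 requires e/c ≤ 0.5400, i.e. c ≥ e/0.5400.
c_min = 0.434/0.5400 = 0.8037.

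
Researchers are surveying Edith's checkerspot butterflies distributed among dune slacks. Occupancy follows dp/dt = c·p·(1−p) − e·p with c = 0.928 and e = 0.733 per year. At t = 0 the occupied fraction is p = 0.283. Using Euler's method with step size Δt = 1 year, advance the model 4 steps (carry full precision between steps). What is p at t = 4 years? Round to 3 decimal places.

0.234

Update rule: p ← p + [c·p·(1−p) − e·p]·Δt with Δt = 1.
  1  |  dp/dt·Δt = -0.019138  |  p_1 = 0.263862
  2  |  dp/dt·Δt = -0.013157  |  p_2 = 0.250705
  3  |  dp/dt·Δt = -0.009440  |  p_3 = 0.241265
  4  |  dp/dt·Δt = -0.006971  |  p_4 = 0.234294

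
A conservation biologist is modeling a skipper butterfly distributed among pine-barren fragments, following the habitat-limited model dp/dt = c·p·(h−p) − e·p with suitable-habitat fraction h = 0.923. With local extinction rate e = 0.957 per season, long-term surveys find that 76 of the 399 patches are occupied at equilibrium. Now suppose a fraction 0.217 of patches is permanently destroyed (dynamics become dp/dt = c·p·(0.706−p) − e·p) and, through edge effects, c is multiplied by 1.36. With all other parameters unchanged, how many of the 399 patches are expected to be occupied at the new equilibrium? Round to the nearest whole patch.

67

Observed p* = 76/399 = 0.19048.
Balance c(h−p*) = e gives c = e/(0.923 − 0.19048) = 0.957/0.73252 = 1.30645.
New p* = 0.706 − e/c = 0.706 − 0.95700/1.77677 = 0.16738.
Expected occupied = 399 × 0.16738 = 66.78 ≈ 67.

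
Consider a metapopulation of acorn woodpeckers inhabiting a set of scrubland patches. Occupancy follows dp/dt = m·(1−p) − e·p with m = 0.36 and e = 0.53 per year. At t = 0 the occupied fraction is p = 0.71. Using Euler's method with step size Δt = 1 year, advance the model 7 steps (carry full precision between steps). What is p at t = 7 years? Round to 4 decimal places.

Update rule: p ← p + [m·(1−p) − e·p]·Δt with Δt = 1.
p: 0.71000 → 0.43810  (Δp = -0.27190)
p: 0.43810 → 0.40819  (Δp = -0.02991)
p: 0.40819 → 0.40490  (Δp = -0.00329)
p: 0.40490 → 0.40454  (Δp = -0.00036)
p: 0.40454 → 0.40450  (Δp = -0.00004)
p: 0.40450 → 0.40449  (Δp = -0.00000)
p: 0.40449 → 0.40449  (Δp = -0.00000)

0.4045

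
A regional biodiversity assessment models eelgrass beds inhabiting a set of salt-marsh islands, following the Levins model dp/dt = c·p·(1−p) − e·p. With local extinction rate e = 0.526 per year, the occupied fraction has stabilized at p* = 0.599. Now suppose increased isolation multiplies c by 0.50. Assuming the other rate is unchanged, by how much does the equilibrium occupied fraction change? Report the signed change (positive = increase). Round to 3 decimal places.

Balance c(1−p*) = e gives c = e/(1 − 0.59900) = 0.526/0.40100 = 1.31172.
New p* = 1 − e/c = 1 − 0.52600/0.65586 = 0.19800.
Δp* = 0.19800 − 0.59900 = -0.40100.

-0.401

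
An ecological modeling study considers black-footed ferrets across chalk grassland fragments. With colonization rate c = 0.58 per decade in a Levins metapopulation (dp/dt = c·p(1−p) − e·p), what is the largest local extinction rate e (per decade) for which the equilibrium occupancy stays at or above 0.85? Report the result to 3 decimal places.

1 − e/c ≥ 0.85 ⇒ e ≤ c(1 − 0.85) = 0.58 × 0.1500.
e_max = 0.0870.

0.087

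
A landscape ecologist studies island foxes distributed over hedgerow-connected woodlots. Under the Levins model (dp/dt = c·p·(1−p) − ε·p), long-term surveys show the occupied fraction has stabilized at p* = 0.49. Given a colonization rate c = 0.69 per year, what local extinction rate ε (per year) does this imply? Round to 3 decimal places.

0.352

At equilibrium c(1−p*) = ε.
ε = 0.69 × (1 − 0.49) = 0.69 × 0.5100 = 0.3519.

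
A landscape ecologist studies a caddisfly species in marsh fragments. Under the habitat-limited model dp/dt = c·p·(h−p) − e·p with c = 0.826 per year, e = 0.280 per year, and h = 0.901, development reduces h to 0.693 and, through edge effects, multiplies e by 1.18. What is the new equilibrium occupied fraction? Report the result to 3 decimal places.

0.293

Before: p* = h − e/c = 0.901 − 0.280/0.826 = 0.901 − 0.3390 = 0.5620.
After: c = 0.826, e = 0.3304, h = 0.693; p* = 0.693 − 0.3304/0.826 = 0.2930.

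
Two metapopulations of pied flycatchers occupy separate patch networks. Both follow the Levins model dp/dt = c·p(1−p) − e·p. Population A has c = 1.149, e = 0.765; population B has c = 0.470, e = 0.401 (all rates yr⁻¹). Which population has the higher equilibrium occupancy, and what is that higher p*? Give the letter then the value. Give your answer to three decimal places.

A: p*_A = 1 − 0.765/1.149 = 0.3342.
B: p*_B = 1 − 0.401/0.470 = 0.1468.
A is higher at 0.3342.

A, 0.334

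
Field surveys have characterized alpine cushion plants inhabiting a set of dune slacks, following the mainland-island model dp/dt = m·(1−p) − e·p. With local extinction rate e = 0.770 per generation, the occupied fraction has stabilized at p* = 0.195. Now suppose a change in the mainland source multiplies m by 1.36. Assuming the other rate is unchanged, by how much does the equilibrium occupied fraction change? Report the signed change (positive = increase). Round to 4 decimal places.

Balance m(1−p*) = e·p* gives m = e·p*/(1−p*) = 0.770×0.19500/0.80500 = 0.18652.
New p* = m/(m+e) = 0.25367/(0.25367+0.77000) = 0.24780.
Δp* = 0.24780 − 0.19500 = +0.05280.

0.0528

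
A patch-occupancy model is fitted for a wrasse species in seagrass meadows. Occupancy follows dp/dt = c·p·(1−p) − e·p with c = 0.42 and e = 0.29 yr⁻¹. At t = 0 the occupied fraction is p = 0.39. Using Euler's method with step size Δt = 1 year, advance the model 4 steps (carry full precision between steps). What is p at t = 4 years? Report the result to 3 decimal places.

0.350

Update rule: p ← p + [c·p·(1−p) − e·p]·Δt with Δt = 1.
  1  |  dp/dt·Δt = -0.013182  |  p_1 = 0.376818
  2  |  dp/dt·Δt = -0.010650  |  p_2 = 0.366168
  3  |  dp/dt·Δt = -0.008711  |  p_3 = 0.357456
  4  |  dp/dt·Δt = -0.007196  |  p_4 = 0.350260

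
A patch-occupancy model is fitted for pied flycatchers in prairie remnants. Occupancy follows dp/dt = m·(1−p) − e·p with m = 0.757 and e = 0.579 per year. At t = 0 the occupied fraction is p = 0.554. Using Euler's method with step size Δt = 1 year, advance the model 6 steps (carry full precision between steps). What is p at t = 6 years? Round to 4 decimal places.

0.5666

Update rule: p ← p + [m·(1−p) − e·p]·Δt with Δt = 1.
p: 0.55400 → 0.57086  (Δp = +0.01686)
p: 0.57086 → 0.56519  (Δp = -0.00566)
p: 0.56519 → 0.56710  (Δp = +0.00190)
p: 0.56710 → 0.56646  (Δp = -0.00064)
p: 0.56646 → 0.56667  (Δp = +0.00021)
p: 0.56667 → 0.56660  (Δp = -0.00007)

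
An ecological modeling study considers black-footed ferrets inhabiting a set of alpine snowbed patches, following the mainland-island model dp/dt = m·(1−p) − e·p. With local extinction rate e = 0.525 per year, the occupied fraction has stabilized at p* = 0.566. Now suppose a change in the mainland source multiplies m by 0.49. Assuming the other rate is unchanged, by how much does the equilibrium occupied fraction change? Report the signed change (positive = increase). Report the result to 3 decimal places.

-0.176

Balance m(1−p*) = e·p* gives m = e·p*/(1−p*) = 0.525×0.56600/0.43400 = 0.68468.
New p* = m/(m+e) = 0.33549/(0.33549+0.52500) = 0.38988.
Δp* = 0.38988 − 0.56600 = -0.17612.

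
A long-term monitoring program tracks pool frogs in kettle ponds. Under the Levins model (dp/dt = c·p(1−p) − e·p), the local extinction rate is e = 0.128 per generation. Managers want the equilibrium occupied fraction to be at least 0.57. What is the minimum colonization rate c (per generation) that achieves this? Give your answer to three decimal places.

p* = 1 − e/c ≥ 0.57 requires e/c ≤ 0.4300, i.e. c ≥ e/0.4300.
c_min = 0.128/0.4300 = 0.2977.

0.298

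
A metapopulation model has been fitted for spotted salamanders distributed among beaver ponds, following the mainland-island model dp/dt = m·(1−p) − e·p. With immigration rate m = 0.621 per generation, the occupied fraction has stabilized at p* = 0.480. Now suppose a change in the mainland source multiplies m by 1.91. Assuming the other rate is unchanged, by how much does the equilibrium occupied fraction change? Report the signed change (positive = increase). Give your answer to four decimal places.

Balance m(1−p*) = e·p* gives e = m(1−p*)/p* = 0.621×0.52000/0.48000 = 0.67275.
New p* = m/(m+e) = 1.18611/(1.18611+0.67275) = 0.63808.
Δp* = 0.63808 − 0.48000 = +0.15808.

0.1581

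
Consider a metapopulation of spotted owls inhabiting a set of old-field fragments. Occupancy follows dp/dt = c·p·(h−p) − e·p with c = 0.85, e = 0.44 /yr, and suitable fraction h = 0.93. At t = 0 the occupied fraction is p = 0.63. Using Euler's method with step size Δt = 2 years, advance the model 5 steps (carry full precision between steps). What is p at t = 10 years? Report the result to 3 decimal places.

Update rule: p ← p + [c·p·(h−p) − e·p]·Δt with Δt = 2.
p: 0.63000 → 0.39690  (Δp = -0.23310)
p: 0.39690 → 0.40733  (Δp = +0.01043)
p: 0.40733 → 0.41081  (Δp = +0.00348)
p: 0.41081 → 0.41189  (Δp = +0.00108)
p: 0.41189 → 0.41221  (Δp = +0.00033)

0.412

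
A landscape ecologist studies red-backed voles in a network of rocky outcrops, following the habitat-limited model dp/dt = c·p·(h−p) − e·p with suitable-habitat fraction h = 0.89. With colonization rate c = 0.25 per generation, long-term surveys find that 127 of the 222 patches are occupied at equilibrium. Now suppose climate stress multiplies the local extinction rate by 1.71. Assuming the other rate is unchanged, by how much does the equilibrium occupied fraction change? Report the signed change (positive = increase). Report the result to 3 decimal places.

Observed p* = 127/222 = 0.57207.
Balance c(h−p*) = e gives e = 0.25×(0.89 − 0.57207) = 0.07948.
New p* = 0.89 − e/c = 0.89 − 0.13591/0.25000 = 0.34636.
Δp* = 0.34636 − 0.57207 = -0.22571.

-0.226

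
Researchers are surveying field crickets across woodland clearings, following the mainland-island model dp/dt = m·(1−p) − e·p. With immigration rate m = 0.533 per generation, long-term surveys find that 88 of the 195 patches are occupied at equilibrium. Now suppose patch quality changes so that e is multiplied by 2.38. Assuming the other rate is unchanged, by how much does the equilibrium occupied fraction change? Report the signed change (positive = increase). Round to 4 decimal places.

Observed p* = 88/195 = 0.45128.
Balance m(1−p*) = e·p* gives e = m(1−p*)/p* = 0.533×0.54872/0.45128 = 0.64808.
New p* = m/(m+e) = 0.53300/(0.53300+1.54243) = 0.25681.
Δp* = 0.25681 − 0.45128 = -0.19447.

-0.1945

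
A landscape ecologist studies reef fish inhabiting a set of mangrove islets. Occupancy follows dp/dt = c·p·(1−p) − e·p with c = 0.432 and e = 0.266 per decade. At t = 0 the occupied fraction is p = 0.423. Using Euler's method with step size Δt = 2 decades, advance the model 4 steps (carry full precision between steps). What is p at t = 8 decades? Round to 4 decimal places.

0.3911

Update rule: p ← p + [c·p·(1−p) − e·p]·Δt with Δt = 2.
p: 0.42300 → 0.40884  (Δp = -0.01416)
p: 0.40884 → 0.40016  (Δp = -0.00868)
p: 0.40016 → 0.39466  (Δp = -0.00550)
p: 0.39466 → 0.39111  (Δp = -0.00355)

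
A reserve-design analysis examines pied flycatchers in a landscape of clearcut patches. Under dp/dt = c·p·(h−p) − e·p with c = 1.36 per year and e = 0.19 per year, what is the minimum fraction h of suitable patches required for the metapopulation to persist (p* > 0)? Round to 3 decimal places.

0.140

p* = h − e/c is positive only when h > e/c.
h_min = e/c = 0.19/1.36 = 0.1397.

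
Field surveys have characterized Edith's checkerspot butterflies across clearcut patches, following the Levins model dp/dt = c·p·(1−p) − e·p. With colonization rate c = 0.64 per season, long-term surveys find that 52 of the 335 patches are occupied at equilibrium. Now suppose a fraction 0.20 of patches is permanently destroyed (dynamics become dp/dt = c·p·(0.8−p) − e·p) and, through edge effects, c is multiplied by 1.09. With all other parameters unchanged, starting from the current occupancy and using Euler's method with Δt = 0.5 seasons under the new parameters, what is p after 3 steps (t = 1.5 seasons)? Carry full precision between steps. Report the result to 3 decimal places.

0.136

Observed p* = 52/335 = 0.15522.
Balance c(1−p*) = e gives e = 0.64×(1 − 0.15522) = 0.54066.
Starting from p₀ = 0.15522; update p ← p + (dp/dt)·Δt with the new parameters.
p: 0.15522 → 0.14817  (Δp = -0.00705)
p: 0.14817 → 0.14180  (Δp = -0.00637)
p: 0.14180 → 0.13603  (Δp = -0.00578)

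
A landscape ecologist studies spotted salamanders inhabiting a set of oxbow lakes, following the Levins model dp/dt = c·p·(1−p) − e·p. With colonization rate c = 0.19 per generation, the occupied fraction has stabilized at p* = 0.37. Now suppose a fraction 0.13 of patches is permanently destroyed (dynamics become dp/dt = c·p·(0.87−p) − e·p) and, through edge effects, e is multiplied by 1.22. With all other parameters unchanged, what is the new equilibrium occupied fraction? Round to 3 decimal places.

Balance c(1−p*) = e gives e = 0.19×(1 − 0.37000) = 0.11970.
New p* = 0.87 − e/c = 0.87 − 0.14603/0.19000 = 0.10142.

0.101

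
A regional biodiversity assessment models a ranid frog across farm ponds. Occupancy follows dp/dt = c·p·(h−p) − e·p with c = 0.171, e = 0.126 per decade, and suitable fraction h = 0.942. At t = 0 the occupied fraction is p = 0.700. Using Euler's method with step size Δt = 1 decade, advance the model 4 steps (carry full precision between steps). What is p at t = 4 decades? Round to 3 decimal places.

Update rule: p ← p + [c·p·(h−p) − e·p]·Δt with Δt = 1.
step 1: Δp = -0.05923, p = 0.64077
step 2: Δp = -0.04773, p = 0.59304
step 3: Δp = -0.03933, p = 0.55370
step 4: Δp = -0.03300, p = 0.52070

0.521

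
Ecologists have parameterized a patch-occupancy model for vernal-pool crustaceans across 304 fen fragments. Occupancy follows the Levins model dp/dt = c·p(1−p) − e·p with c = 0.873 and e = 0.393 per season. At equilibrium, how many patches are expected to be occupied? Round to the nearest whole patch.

p* = 1 − e/c = 1 − 0.393/0.873 = 0.5498.
Expected occupied patches = N × p* = 304 × 0.5498 = 167.15 ≈ 167.

167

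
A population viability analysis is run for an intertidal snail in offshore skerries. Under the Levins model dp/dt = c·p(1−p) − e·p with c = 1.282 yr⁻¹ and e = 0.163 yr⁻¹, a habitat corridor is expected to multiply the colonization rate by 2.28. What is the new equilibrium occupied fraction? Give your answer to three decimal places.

0.944

Before: p* = 1 − 0.163/1.282 = 0.8729.
After the change, c = 2.92296, e = 0.163, so p* = 1 − 0.163/2.92296 = 0.9442.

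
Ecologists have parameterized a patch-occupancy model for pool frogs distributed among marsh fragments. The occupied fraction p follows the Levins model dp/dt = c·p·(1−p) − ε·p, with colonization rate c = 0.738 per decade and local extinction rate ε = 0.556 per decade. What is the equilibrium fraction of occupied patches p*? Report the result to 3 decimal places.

At equilibrium, colonization balances extinction: c·p*·(1−p*) = ε·p*.
So p* = 1 − ε/c = 1 − 0.556/0.738 = 1 − 0.7534 = 0.2466.

0.247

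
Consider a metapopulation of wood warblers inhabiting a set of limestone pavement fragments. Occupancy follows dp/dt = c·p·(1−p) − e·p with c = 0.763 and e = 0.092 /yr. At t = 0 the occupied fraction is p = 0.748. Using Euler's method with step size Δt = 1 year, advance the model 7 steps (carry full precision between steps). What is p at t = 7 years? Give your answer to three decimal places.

0.879

Update rule: p ← p + [c·p·(1−p) − e·p]·Δt with Δt = 1.
p: 0.74800 → 0.82301  (Δp = +0.07501)
p: 0.82301 → 0.85843  (Δp = +0.03543)
p: 0.85843 → 0.87218  (Δp = +0.01375)
p: 0.87218 → 0.87700  (Δp = +0.00482)
p: 0.87700 → 0.87862  (Δp = +0.00162)
p: 0.87862 → 0.87916  (Δp = +0.00054)
p: 0.87916 → 0.87934  (Δp = +0.00018)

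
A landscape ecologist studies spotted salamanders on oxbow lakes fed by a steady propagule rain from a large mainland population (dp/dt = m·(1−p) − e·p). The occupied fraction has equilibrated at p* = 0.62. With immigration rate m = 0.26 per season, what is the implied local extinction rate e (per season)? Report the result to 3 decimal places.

At equilibrium m(1−p*) = e·p*, so e = m(1−p*)/p*.
e = 0.26 × 0.3800 / 0.62 = 0.1594.

0.159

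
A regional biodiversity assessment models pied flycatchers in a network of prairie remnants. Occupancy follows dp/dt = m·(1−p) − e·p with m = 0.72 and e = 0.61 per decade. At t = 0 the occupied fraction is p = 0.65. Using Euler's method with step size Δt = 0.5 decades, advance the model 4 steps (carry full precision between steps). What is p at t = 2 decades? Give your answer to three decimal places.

Update rule: p ← p + [m·(1−p) − e·p]·Δt with Δt = 0.5.
  1  |  dp/dt·Δt = -0.072250  |  p_1 = 0.577750
  2  |  dp/dt·Δt = -0.024204  |  p_2 = 0.553546
  3  |  dp/dt·Δt = -0.008108  |  p_3 = 0.545438
  4  |  dp/dt·Δt = -0.002716  |  p_4 = 0.542722

0.543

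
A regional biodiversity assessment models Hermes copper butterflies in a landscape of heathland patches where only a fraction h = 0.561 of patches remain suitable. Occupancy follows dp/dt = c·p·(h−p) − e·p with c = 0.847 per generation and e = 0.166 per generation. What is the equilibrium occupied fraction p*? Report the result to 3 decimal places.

Setting dp/dt = 0 and dividing by p* gives c·(h−p*) = e.
So p* = h − e/c = 0.561 − 0.166/0.847 = 0.561 − 0.1960 = 0.3650.

0.365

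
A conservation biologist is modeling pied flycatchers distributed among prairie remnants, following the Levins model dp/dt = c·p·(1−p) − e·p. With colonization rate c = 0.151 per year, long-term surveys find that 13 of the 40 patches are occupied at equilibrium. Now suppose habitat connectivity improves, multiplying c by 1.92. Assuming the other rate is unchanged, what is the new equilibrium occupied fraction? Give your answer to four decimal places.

0.6484

Observed p* = 13/40 = 0.32500.
Balance c(1−p*) = e gives e = 0.151×(1 − 0.32500) = 0.10193.
New p* = 1 − e/c = 1 − 0.10193/0.28992 = 0.64842.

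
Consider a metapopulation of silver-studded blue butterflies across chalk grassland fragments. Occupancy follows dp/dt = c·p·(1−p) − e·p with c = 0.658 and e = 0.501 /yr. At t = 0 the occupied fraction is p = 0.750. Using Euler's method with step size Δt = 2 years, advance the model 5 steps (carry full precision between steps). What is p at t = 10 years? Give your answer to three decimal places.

0.240

Update rule: p ← p + [c·p·(1−p) − e·p]·Δt with Δt = 2.
t = 2: p = 0.75000 + (-0.50475) = 0.24525
t = 4: p = 0.24525 + (-0.00215) = 0.24310
t = 6: p = 0.24310 + (-0.00144) = 0.24166
t = 8: p = 0.24166 + (-0.00097) = 0.24069
t = 10: p = 0.24069 + (-0.00066) = 0.24003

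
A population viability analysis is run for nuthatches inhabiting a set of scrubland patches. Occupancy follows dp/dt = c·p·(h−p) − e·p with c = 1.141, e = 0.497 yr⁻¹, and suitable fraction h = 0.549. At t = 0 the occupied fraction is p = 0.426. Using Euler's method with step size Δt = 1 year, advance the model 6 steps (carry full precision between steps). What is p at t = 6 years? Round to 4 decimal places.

0.1548

Update rule: p ← p + [c·p·(h−p) − e·p]·Δt with Δt = 1.
  1  |  dp/dt·Δt = -0.151936  |  p_1 = 0.274064
  2  |  dp/dt·Δt = -0.050235  |  p_2 = 0.223829
  3  |  dp/dt·Δt = -0.028198  |  p_3 = 0.195631
  4  |  dp/dt·Δt = -0.018351  |  p_4 = 0.177280
  5  |  dp/dt·Δt = -0.012918  |  p_5 = 0.164362
  6  |  dp/dt·Δt = -0.009554  |  p_6 = 0.154808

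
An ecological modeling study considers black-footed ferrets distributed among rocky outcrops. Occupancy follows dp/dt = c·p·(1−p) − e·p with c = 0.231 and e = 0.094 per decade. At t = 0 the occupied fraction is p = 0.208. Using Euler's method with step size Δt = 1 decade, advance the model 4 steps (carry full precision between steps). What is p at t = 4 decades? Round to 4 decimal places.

0.2855

Update rule: p ← p + [c·p·(1−p) − e·p]·Δt with Δt = 1.
p: 0.20800 → 0.22650  (Δp = +0.01850)
p: 0.22650 → 0.24568  (Δp = +0.01918)
p: 0.24568 → 0.26540  (Δp = +0.01972)
p: 0.26540 → 0.28549  (Δp = +0.02009)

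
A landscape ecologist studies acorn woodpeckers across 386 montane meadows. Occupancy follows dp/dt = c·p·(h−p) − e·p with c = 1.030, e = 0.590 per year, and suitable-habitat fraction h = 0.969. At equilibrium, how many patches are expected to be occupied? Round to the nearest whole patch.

p* = h − e/c = 0.969 − 0.5728 = 0.3962.
Expected occupied patches = N × p* = 386 × 0.3962 = 152.93 ≈ 153.

153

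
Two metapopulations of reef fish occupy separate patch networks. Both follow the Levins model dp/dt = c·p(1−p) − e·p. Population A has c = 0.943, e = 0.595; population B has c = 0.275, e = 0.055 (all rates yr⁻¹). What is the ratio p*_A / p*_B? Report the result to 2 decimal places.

0.46

A: p*_A = 1 − 0.595/0.943 = 0.3690.
B: p*_B = 1 − 0.055/0.275 = 0.8000.
p*_A / p*_B = 0.3690/0.8000 = 0.4613.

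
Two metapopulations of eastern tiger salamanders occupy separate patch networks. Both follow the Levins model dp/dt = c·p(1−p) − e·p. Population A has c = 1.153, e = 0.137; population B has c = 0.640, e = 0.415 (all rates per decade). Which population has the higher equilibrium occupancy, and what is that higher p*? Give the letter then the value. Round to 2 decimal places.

A: p*_A = 1 − 0.137/1.153 = 0.8812.
B: p*_B = 1 − 0.415/0.640 = 0.3516.
A is higher at 0.8812.

A, 0.88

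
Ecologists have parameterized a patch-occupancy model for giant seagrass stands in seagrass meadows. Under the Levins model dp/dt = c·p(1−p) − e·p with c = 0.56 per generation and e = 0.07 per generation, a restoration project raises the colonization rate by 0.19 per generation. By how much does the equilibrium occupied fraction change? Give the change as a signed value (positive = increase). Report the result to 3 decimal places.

Before: p* = 1 − 0.07/0.56 = 0.8750.
After the change, c = 0.75, e = 0.07, so p* = 1 − 0.07/0.75 = 0.9067.
Δp* = 0.9067 − 0.8750 = +0.0317.

0.032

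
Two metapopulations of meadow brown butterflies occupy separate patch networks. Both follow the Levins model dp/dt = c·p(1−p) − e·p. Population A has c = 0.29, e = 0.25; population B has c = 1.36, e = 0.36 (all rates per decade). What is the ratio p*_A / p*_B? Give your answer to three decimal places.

A: p*_A = 1 − 0.25/0.29 = 0.1379.
B: p*_B = 1 − 0.36/1.36 = 0.7353.
p*_A / p*_B = 0.1379/0.7353 = 0.1876.

0.188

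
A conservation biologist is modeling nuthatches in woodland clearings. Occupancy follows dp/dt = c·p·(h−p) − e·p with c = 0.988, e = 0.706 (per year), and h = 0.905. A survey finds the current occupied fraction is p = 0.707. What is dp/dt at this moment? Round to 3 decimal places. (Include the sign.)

Colonization term: c·p·(h−p) = 0.988×0.707×0.1980 = 0.13831.
Extinction term: e·p = 0.49914.
dp/dt = 0.13831 − 0.49914 = -0.36084.

-0.361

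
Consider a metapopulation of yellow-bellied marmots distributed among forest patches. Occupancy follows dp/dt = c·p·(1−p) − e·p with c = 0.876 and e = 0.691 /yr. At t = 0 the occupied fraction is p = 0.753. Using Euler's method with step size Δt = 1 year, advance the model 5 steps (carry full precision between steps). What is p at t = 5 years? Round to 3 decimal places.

Update rule: p ← p + [c·p·(1−p) − e·p]·Δt with Δt = 1.
  1  |  dp/dt·Δt = -0.357395  |  p_1 = 0.395605
  2  |  dp/dt·Δt = -0.063910  |  p_2 = 0.331695
  3  |  dp/dt·Δt = -0.035015  |  p_3 = 0.296680
  4  |  dp/dt·Δt = -0.022219  |  p_4 = 0.274461
  5  |  dp/dt·Δt = -0.015213  |  p_5 = 0.259248

0.259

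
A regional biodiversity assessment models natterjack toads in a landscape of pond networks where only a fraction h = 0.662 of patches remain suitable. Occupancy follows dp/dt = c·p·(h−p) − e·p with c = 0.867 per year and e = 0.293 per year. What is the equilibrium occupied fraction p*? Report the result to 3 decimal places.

Setting dp/dt = 0 and dividing by p* gives c·(h−p*) = e.
So p* = h − e/c = 0.662 − 0.293/0.867 = 0.662 − 0.3379 = 0.3241.

0.324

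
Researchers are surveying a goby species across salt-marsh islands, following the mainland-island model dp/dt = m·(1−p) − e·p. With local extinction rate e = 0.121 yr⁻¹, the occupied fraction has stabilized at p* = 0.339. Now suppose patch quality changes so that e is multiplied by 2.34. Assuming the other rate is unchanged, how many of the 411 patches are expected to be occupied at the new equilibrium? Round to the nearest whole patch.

Balance m(1−p*) = e·p* gives m = e·p*/(1−p*) = 0.121×0.33900/0.66100 = 0.06206.
New p* = m/(m+e) = 0.06206/(0.06206+0.28314) = 0.17978.
Expected occupied = 411 × 0.17978 = 73.89 ≈ 74.

74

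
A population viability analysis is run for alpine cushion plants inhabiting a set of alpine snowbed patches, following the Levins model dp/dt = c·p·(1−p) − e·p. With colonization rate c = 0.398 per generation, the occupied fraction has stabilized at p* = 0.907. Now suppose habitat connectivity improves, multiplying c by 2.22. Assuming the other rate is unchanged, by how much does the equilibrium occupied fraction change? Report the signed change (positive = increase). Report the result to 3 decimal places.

Balance c(1−p*) = e gives e = 0.398×(1 − 0.90700) = 0.03701.
New p* = 1 − e/c = 1 − 0.03701/0.88356 = 0.95811.
Δp* = 0.95811 − 0.90700 = +0.05111.

0.051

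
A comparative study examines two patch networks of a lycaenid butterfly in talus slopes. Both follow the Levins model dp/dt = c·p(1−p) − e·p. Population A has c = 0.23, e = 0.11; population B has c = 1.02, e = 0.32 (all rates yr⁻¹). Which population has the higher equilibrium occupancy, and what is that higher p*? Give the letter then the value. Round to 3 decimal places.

A: p*_A = 1 − 0.11/0.23 = 0.5217.
B: p*_B = 1 − 0.32/1.02 = 0.6863.
B is higher at 0.6863.

B, 0.686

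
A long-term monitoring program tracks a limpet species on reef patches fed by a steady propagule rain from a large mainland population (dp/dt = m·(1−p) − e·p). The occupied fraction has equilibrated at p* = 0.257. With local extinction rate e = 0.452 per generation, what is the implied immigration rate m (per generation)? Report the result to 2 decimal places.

0.16

At equilibrium m(1−p*) = e·p*, so m = e·p*/(1−p*).
m = 0.452 × 0.257 / 0.7430 = 0.1162/0.7430 = 0.1563.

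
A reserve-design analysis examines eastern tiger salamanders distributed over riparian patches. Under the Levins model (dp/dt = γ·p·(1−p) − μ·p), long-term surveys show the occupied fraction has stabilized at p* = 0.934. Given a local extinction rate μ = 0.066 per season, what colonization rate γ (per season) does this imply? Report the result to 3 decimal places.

At equilibrium γ(1−p*) = μ, so γ = μ/(1−p*).
γ = 0.066/(1 − 0.934) = 0.066/0.0660 = 1.0000.

1.000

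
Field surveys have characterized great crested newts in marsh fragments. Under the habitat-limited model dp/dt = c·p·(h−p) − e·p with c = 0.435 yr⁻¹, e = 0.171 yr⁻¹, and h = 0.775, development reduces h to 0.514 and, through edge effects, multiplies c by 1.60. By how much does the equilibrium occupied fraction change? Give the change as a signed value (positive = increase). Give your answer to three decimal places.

Before: p* = h − e/c = 0.775 − 0.171/0.435 = 0.775 − 0.3931 = 0.3819.
After: c = 0.696, e = 0.171, h = 0.514; p* = 0.514 − 0.171/0.696 = 0.2683.
Δp* = 0.2683 − 0.3819 = -0.1136.

-0.114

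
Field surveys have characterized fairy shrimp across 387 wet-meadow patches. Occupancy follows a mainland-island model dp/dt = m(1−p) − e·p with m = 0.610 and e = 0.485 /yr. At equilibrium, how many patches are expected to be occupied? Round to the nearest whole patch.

216

p* = m/(m+e) = 0.610/1.0950 = 0.5571.
Expected occupied patches = N × p* = 387 × 0.5571 = 215.59 ≈ 216.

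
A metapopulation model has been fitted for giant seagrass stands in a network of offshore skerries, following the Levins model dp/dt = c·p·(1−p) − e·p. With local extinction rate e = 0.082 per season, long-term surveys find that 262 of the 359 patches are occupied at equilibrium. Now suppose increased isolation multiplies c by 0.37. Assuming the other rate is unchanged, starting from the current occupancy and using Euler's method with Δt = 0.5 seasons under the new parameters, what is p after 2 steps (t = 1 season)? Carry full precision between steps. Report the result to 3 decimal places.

Observed p* = 262/359 = 0.72981.
Balance c(1−p*) = e gives c = e/(1 − 0.72981) = 0.082/0.27019 = 0.30348.
Starting from p₀ = 0.72981; update p ← p + (dp/dt)·Δt with the new parameters.
p: 0.72981 → 0.71095  (Δp = -0.01885)
p: 0.71095 → 0.69334  (Δp = -0.01761)

0.693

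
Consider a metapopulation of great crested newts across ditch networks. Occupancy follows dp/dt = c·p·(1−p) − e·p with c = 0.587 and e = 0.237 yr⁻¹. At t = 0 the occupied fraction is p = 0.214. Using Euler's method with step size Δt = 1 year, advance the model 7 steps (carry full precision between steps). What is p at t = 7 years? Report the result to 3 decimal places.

0.525

Update rule: p ← p + [c·p·(1−p) − e·p]·Δt with Δt = 1.
p: 0.21400 → 0.26202  (Δp = +0.04802)
p: 0.26202 → 0.31342  (Δp = +0.05141)
p: 0.31342 → 0.36546  (Δp = +0.05203)
p: 0.36546 → 0.41497  (Δp = +0.04951)
p: 0.41497 → 0.45913  (Δp = +0.04416)
p: 0.45913 → 0.49608  (Δp = +0.03696)
p: 0.49608 → 0.52525  (Δp = +0.02917)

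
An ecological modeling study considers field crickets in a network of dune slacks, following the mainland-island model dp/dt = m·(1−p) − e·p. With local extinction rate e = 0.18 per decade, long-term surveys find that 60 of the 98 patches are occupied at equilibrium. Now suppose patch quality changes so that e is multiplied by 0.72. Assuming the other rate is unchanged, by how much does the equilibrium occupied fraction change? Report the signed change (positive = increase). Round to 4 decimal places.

0.0746

Observed p* = 60/98 = 0.61224.
Balance m(1−p*) = e·p* gives m = e·p*/(1−p*) = 0.18×0.61224/0.38776 = 0.28420.
New p* = m/(m+e) = 0.28420/(0.28420+0.12960) = 0.68681.
Δp* = 0.68681 − 0.61224 = +0.07457.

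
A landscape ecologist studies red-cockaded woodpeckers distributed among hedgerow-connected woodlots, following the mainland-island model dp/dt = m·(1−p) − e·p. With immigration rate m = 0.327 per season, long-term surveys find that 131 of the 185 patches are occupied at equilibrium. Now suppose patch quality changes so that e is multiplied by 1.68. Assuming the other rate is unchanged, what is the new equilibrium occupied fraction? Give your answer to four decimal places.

Observed p* = 131/185 = 0.70811.
Balance m(1−p*) = e·p* gives e = m(1−p*)/p* = 0.327×0.29189/0.70811 = 0.13479.
New p* = m/(m+e) = 0.32700/(0.32700+0.22645) = 0.59084.

0.5908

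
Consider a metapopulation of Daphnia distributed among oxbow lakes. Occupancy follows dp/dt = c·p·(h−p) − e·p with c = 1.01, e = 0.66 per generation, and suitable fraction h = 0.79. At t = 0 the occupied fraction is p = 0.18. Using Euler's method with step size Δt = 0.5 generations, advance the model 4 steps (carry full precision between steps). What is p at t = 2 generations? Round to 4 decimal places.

Update rule: p ← p + [c·p·(h−p) − e·p]·Δt with Δt = 0.5.
  1  |  dp/dt·Δt = -0.003951  |  p_1 = 0.176049
  2  |  dp/dt·Δt = -0.003513  |  p_2 = 0.172536
  3  |  dp/dt·Δt = -0.003137  |  p_3 = 0.169399
  4  |  dp/dt·Δt = -0.002811  |  p_4 = 0.166588

0.1666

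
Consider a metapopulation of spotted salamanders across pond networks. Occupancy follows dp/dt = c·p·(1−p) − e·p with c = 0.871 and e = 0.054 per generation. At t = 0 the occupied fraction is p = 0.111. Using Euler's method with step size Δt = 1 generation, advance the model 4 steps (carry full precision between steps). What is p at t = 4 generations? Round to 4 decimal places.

Update rule: p ← p + [c·p·(1−p) − e·p]·Δt with Δt = 1.
  1  |  dp/dt·Δt = +0.079955  |  p_1 = 0.190955
  2  |  dp/dt·Δt = +0.124250  |  p_2 = 0.315206
  3  |  dp/dt·Δt = +0.170985  |  p_3 = 0.486191
  4  |  dp/dt·Δt = +0.191330  |  p_4 = 0.677521

0.6775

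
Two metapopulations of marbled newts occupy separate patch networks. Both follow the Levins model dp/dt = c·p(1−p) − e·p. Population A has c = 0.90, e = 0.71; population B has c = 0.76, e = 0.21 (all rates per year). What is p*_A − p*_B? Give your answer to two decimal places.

-0.51

A: p*_A = 1 − 0.71/0.90 = 0.2111.
B: p*_B = 1 − 0.21/0.76 = 0.7237.
p*_A − p*_B = 0.2111 − 0.7237 = -0.5126.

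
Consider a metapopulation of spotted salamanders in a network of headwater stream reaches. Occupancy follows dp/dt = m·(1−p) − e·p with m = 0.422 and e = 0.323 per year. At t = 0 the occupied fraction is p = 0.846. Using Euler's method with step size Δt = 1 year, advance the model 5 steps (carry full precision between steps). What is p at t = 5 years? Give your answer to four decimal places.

Update rule: p ← p + [m·(1−p) − e·p]·Δt with Δt = 1.
step 1: Δp = -0.20827, p = 0.63773
step 2: Δp = -0.05311, p = 0.58462
step 3: Δp = -0.01354, p = 0.57108
step 4: Δp = -0.00345, p = 0.56762
step 5: Δp = -0.00088, p = 0.56674

0.5667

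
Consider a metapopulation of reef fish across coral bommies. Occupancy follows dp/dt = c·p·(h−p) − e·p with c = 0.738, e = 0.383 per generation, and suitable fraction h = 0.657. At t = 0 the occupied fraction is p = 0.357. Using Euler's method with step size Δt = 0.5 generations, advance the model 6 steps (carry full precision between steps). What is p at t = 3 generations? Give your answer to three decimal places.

Update rule: p ← p + [c·p·(h−p) − e·p]·Δt with Δt = 0.5.
  1  |  dp/dt·Δt = -0.028846  |  p_1 = 0.328154
  2  |  dp/dt·Δt = -0.023022  |  p_2 = 0.305132
  3  |  dp/dt·Δt = -0.018815  |  p_3 = 0.286318
  4  |  dp/dt·Δt = -0.015667  |  p_4 = 0.270651
  5  |  dp/dt·Δt = -0.013245  |  p_5 = 0.257406
  6  |  dp/dt·Δt = -0.011339  |  p_6 = 0.246067

0.246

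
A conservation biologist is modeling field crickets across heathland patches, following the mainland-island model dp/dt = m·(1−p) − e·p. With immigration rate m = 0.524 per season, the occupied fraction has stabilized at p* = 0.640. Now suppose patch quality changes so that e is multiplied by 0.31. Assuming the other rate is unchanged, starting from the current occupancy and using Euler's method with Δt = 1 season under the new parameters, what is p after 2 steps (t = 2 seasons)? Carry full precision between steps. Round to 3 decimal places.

0.820

Balance m(1−p*) = e·p* gives e = m(1−p*)/p* = 0.524×0.36000/0.64000 = 0.29475.
Starting from p₀ = 0.64000; update p ← p + (dp/dt)·Δt with the new parameters.
p: 0.64000 → 0.77016  (Δp = +0.13016)
p: 0.77016 → 0.82023  (Δp = +0.05006)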